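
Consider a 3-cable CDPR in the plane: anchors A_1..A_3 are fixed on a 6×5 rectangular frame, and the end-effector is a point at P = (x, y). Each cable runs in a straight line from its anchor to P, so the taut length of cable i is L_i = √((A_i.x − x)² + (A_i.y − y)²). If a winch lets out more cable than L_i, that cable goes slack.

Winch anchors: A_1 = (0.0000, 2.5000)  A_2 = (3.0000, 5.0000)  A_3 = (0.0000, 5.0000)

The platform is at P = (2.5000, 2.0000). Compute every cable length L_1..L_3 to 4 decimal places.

cable 1: Δx=-2.5000, Δy=0.5000; L_1 = √(Δx²+Δy²) = 2.5495
cable 2: Δx=0.5000, Δy=3.0000; L_2 = √(Δx²+Δy²) = 3.0414
cable 3: Δx=-2.5000, Δy=3.0000; L_3 = √(Δx²+Δy²) = 3.9051

(2.5495, 3.0414, 3.9051)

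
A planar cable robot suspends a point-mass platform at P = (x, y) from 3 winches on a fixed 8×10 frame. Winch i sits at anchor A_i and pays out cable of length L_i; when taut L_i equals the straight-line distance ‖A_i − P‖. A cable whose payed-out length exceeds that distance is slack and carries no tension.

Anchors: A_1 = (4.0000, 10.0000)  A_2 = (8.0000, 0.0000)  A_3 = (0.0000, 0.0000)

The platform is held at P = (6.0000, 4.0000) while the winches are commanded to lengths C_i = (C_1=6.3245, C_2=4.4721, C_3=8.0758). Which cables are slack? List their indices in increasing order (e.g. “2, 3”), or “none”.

3

i=1: geometric 6.3246 vs commanded 6.3245 ⇒ taut
i=2: geometric 4.4721 vs commanded 4.4721 ⇒ taut
i=3: geometric 7.2111 vs commanded 8.0758 ⇒ slack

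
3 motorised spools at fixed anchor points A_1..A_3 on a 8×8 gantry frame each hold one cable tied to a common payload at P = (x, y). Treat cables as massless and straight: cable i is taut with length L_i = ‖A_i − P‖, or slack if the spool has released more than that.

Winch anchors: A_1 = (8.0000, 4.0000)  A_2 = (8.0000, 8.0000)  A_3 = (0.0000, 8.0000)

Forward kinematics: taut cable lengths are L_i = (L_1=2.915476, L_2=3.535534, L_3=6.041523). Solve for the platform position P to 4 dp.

expand ‖A_i−P‖²=L_i² and subtract eq 1 (c_i ≔ ‖A_i‖²−L_i²)
c_1 = 64.0000+16.0000−8.5000 = 71.5000
eq1−eq2 → [0.0000  -8.0000]·P = -44.0000
eq1−eq3 → [16.0000  -8.0000]·P = 44.0000
2×2 solve → P = (5.5000, 5.5000)

(5.5000, 5.5000)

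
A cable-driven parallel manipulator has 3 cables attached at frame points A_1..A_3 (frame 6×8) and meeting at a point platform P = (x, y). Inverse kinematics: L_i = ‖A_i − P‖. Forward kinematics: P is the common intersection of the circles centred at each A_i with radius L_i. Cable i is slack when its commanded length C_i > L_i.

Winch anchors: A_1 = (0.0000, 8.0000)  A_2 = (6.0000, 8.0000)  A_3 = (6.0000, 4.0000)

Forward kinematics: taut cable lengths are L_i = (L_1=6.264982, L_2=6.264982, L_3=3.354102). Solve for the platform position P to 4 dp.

(3.0000, 2.5000)

circle eqns → linear via eq_j − eq_1; set c_j = A_j·A_j − L_j²
c_1 = 0.0000+64.0000−39.2500 = 24.7500
-12.0000·x + 0.0000·y = c_1−c_2 = -36.0000
-12.0000·x + 8.0000·y = c_1−c_3 = -16.0000
solve first two rows → x=3.0000, y=2.5000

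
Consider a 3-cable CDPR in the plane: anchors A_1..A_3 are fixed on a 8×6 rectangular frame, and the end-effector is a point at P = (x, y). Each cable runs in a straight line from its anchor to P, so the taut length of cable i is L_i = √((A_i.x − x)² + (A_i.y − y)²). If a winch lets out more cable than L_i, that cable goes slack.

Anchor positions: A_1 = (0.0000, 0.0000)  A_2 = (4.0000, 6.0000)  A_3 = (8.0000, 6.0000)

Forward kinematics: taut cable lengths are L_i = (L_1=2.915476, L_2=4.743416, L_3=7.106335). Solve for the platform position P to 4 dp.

circle eqns → linear via eq_j − eq_1; set c_j = A_j·A_j − L_j²
c_1 = 0.0000+0.0000−8.5000 = -8.5000
-8.0000·x − 12.0000·y = c_1−c_2 = -38.0000
-16.0000·x − 12.0000·y = c_1−c_3 = -58.0000
solve first two rows → x=2.5000, y=1.5000

(2.5000, 1.5000)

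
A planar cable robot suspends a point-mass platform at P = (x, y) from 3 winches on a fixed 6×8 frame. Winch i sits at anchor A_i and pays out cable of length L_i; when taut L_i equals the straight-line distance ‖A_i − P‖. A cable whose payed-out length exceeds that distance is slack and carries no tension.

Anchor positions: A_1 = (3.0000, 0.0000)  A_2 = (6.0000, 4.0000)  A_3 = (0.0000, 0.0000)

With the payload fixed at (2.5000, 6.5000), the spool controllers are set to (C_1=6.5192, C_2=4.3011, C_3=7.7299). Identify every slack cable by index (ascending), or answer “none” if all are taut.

cable 1: L_1 = ‖A_1−P‖ = 6.5192;  C_1 = 6.5192 → taut
cable 2: L_2 = ‖A_2−P‖ = 4.3012;  C_2 = 4.3011 → taut
cable 3: L_3 = ‖A_3−P‖ = 6.9642;  C_3 = 7.7299 → slack

3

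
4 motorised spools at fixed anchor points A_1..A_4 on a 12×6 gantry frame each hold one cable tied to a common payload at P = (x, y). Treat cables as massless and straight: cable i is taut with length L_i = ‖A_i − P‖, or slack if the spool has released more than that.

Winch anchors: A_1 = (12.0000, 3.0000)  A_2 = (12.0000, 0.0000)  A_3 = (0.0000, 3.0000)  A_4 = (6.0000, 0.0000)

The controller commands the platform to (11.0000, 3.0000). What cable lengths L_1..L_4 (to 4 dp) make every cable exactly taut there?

(1.0000, 3.1623, 11.0000, 5.8310)

L_1: Δ = A_1−P = (1.0000, 0.0000) → ‖Δ‖ = √1.0000 = 1.0000
L_2: Δ = A_2−P = (1.0000, -3.0000) → ‖Δ‖ = √10.0000 = 3.1623
L_3: Δ = A_3−P = (-11.0000, 0.0000) → ‖Δ‖ = √121.0000 = 11.0000
L_4: Δ = A_4−P = (-5.0000, -3.0000) → ‖Δ‖ = √34.0000 = 5.8310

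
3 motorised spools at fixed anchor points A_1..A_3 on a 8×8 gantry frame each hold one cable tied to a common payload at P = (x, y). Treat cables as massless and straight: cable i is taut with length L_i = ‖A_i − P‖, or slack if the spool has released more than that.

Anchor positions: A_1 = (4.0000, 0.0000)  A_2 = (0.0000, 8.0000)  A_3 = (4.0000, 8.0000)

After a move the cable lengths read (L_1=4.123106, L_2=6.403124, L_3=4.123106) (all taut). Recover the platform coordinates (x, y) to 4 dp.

circle eqns → linear via eq_j − eq_1; set q_j = A_j·A_j − L_j²
q_1 = 16.0000+0.0000−17.0000 = -1.0000
8.0000·x − 16.0000·y = q_1−q_2 = -24.0000
0.0000·x − 16.0000·y = q_1−q_3 = -64.0000
solve first two rows → x=5.0000, y=4.0000

(5.0000, 4.0000)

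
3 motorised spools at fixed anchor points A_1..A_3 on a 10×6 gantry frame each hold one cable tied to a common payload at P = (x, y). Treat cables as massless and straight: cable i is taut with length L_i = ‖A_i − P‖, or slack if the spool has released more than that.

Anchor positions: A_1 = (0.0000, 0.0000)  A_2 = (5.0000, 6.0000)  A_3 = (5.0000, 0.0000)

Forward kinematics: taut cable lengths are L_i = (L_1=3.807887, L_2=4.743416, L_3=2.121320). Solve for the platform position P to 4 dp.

circle eqns → linear via eq_j − eq_1; set q_j = A_j·A_j − L_j²
q_1 = 0.0000+0.0000−14.5000 = -14.5000
-10.0000·x − 12.0000·y = q_1−q_2 = -53.0000
-10.0000·x + 0.0000·y = q_1−q_3 = -35.0000
solve first two rows → x=3.5000, y=1.5000

(3.5000, 1.5000)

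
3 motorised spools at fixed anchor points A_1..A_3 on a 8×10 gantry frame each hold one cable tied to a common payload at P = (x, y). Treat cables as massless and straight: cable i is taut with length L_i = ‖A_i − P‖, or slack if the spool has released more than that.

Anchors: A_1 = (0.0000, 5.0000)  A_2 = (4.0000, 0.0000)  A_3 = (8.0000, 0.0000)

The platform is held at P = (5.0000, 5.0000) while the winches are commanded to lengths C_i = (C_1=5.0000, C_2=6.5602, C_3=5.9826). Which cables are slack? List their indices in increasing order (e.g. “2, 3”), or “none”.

2, 3

i=1: geometric 5.0000 vs commanded 5.0000 ⇒ taut
i=2: geometric 5.0990 vs commanded 6.5602 ⇒ slack
i=3: geometric 5.8310 vs commanded 5.9826 ⇒ slack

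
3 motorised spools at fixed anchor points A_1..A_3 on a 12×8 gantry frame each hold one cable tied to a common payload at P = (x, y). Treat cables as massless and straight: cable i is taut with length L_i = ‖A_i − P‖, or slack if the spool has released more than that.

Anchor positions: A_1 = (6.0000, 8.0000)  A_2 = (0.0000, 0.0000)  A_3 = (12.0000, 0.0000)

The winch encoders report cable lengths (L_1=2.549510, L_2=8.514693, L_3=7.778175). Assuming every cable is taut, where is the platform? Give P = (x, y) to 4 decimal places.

circle eqns → linear via eq_j − eq_1; set k_j = A_j·A_j − L_j²
k_1 = 36.0000+64.0000−6.5000 = 93.5000
12.0000·x + 16.0000·y = k_1−k_2 = 166.0000
-12.0000·x + 16.0000·y = k_1−k_3 = 10.0000
solve first two rows → x=6.5000, y=5.5000

(6.5000, 5.5000)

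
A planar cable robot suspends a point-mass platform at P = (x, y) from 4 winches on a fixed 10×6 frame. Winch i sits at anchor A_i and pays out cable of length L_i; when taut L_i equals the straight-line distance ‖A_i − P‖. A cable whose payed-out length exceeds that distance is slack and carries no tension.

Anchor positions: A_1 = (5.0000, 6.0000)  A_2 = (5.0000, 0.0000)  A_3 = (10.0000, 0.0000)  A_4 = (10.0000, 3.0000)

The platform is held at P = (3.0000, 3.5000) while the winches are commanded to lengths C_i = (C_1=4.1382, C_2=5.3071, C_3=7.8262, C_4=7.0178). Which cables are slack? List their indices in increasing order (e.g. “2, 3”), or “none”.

i=1: geometric 3.2016 vs commanded 4.1382 ⇒ slack
i=2: geometric 4.0311 vs commanded 5.3071 ⇒ slack
i=3: geometric 7.8262 vs commanded 7.8262 ⇒ taut
i=4: geometric 7.0178 vs commanded 7.0178 ⇒ taut

1, 2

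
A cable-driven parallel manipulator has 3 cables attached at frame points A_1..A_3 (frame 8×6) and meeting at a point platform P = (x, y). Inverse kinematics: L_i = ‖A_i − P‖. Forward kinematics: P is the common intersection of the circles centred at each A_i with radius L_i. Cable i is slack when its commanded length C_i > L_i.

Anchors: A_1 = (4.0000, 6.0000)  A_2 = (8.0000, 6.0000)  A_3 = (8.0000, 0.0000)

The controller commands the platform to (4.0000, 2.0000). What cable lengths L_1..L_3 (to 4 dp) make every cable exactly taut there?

cable 1: Δx=0.0000, Δy=4.0000; L_1 = √(Δx²+Δy²) = 4.0000
cable 2: Δx=4.0000, Δy=4.0000; L_2 = √(Δx²+Δy²) = 5.6569
cable 3: Δx=4.0000, Δy=-2.0000; L_3 = √(Δx²+Δy²) = 4.4721

(4.0000, 5.6569, 4.4721)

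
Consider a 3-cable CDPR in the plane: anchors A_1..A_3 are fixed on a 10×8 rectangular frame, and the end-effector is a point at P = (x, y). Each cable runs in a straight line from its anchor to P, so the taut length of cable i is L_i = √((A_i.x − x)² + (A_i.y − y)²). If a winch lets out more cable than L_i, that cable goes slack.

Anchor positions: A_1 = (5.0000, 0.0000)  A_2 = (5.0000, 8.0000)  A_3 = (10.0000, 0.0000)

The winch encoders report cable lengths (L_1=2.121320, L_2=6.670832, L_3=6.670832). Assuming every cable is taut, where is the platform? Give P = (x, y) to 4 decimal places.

circle eqns → linear via eq_j − eq_1; set q_j = A_j·A_j − L_j²
q_1 = 25.0000+0.0000−4.5000 = 20.5000
0.0000·x − 16.0000·y = q_1−q_2 = -24.0000
-10.0000·x + 0.0000·y = q_1−q_3 = -35.0000
solve first two rows → x=3.5000, y=1.5000

(3.5000, 1.5000)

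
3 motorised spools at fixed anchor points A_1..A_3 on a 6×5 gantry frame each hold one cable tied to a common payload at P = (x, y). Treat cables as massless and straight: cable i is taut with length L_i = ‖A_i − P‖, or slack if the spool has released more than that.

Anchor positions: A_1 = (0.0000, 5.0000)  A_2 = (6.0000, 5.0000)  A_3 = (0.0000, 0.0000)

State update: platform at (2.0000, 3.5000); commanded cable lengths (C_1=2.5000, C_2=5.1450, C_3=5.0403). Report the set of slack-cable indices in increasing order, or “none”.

2, 3

cable 1: L_1 = ‖A_1−P‖ = 2.5000;  C_1 = 2.5000 → taut
cable 2: L_2 = ‖A_2−P‖ = 4.2720;  C_2 = 5.1450 → slack
cable 3: L_3 = ‖A_3−P‖ = 4.0311;  C_3 = 5.0403 → slack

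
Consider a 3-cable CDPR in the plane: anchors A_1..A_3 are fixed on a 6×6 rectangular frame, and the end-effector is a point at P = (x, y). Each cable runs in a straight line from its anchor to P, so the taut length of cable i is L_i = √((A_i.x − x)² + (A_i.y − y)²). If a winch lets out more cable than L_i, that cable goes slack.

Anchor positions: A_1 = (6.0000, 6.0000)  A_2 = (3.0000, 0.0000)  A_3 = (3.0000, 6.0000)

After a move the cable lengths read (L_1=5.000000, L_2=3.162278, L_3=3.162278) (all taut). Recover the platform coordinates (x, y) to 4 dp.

expand ‖A_i−P‖²=L_i² and subtract eq 1 (c_i ≔ ‖A_i‖²−L_i²)
c_1 = 36.0000+36.0000−25.0000 = 47.0000
eq1−eq2 → [6.0000  12.0000]·P = 48.0000
eq1−eq3 → [6.0000  0.0000]·P = 12.0000
2×2 solve → P = (2.0000, 3.0000)

(2.0000, 3.0000)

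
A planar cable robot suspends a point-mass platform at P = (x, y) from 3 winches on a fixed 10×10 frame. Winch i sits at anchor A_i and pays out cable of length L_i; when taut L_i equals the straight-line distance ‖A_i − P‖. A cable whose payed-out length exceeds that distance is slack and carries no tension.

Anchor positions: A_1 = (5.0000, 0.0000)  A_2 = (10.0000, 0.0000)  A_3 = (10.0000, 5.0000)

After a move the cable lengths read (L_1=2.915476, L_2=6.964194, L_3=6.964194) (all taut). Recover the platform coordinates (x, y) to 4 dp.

circle eqns → linear via eq_j − eq_1; set q_j = A_j·A_j − L_j²
q_1 = 25.0000+0.0000−8.5000 = 16.5000
-10.0000·x + 0.0000·y = q_1−q_2 = -35.0000
-10.0000·x − 10.0000·y = q_1−q_3 = -60.0000
solve first two rows → x=3.5000, y=2.5000

(3.5000, 2.5000)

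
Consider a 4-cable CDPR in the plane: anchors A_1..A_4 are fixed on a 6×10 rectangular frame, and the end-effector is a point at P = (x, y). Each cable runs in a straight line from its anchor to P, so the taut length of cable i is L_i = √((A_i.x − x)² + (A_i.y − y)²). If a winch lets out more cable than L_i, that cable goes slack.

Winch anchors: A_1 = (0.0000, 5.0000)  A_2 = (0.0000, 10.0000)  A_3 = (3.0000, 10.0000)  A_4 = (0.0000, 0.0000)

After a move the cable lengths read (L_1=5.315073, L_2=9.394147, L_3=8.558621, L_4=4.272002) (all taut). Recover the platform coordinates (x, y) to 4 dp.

circle eqns → linear via eq_j − eq_1; set q_j = A_j·A_j − L_j²
q_1 = 0.0000+25.0000−28.2500 = -3.2500
0.0000·x − 10.0000·y = q_1−q_2 = -15.0000
-6.0000·x − 10.0000·y = q_1−q_3 = -39.0000
0.0000·x + 10.0000·y = q_1−q_4 = 15.0000
solve first two rows → x=4.0000, y=1.5000
check cable 4: ‖A_4−P‖² = 18.2500 ≈ L_4² = 18.2500 ✓

(4.0000, 1.5000)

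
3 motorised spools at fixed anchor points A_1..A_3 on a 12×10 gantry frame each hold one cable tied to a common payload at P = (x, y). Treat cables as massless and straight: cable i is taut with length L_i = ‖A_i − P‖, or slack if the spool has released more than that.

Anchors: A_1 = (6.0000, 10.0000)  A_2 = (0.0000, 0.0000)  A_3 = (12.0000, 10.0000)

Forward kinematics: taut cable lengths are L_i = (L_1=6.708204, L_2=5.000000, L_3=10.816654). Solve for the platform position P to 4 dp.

(3.0000, 4.0000)

circle eqns → linear via eq_j − eq_1; set k_j = A_j·A_j − L_j²
k_1 = 36.0000+100.0000−45.0000 = 91.0000
12.0000·x + 20.0000·y = k_1−k_2 = 116.0000
-12.0000·x + 0.0000·y = k_1−k_3 = -36.0000
solve first two rows → x=3.0000, y=4.0000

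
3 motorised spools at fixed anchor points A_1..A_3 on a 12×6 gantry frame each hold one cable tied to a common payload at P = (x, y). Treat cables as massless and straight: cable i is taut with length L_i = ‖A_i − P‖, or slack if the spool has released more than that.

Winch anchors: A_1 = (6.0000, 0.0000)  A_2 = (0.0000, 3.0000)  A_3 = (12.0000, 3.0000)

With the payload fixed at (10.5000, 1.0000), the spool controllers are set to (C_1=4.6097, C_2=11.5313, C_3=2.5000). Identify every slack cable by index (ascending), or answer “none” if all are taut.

2

cable 1: √((-4.5000)²+(-1.0000)²)=4.6098, C_1=4.6097: taut
cable 2: √((-10.5000)²+(2.0000)²)=10.6888, C_2=11.5313: slack
cable 3: √((1.5000)²+(2.0000)²)=2.5000, C_3=2.5000: taut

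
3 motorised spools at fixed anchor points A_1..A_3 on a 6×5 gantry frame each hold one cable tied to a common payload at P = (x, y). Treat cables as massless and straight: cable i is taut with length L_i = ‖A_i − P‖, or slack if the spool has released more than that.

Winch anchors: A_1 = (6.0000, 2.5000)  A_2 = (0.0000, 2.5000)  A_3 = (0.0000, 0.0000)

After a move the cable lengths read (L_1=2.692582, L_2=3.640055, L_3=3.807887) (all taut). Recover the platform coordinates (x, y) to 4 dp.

circle eqns → linear via eq_j − eq_1; set k_j = A_j·A_j − L_j²
k_1 = 36.0000+6.2500−7.2500 = 35.0000
12.0000·x + 0.0000·y = k_1−k_2 = 42.0000
12.0000·x + 5.0000·y = k_1−k_3 = 49.5000
solve first two rows → x=3.5000, y=1.5000

(3.5000, 1.5000)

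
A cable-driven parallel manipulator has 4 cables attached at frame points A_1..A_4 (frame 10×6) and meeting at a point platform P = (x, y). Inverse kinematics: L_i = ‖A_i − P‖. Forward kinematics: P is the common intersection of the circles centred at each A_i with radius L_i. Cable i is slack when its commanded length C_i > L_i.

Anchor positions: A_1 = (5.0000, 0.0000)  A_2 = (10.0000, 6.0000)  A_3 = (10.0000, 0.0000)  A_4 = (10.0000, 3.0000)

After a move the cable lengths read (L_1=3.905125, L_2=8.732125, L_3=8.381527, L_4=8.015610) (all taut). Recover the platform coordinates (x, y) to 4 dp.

(2.0000, 2.5000)

circle eqns → linear via eq_j − eq_1; set k_j = A_j·A_j − L_j²
k_1 = 25.0000+0.0000−15.2500 = 9.7500
-10.0000·x − 12.0000·y = k_1−k_2 = -50.0000
-10.0000·x + 0.0000·y = k_1−k_3 = -20.0000
-10.0000·x − 6.0000·y = k_1−k_4 = -35.0000
solve first two rows → x=2.0000, y=2.5000
check cable 4: ‖A_4−P‖² = 64.2500 ≈ L_4² = 64.2500 ✓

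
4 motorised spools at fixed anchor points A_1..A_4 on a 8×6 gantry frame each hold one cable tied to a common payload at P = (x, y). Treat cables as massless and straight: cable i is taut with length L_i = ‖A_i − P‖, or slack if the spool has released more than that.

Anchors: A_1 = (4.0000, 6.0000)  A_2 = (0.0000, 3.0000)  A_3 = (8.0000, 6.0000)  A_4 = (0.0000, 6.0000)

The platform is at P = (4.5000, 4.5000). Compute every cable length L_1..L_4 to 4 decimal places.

(1.5811, 4.7434, 3.8079, 4.7434)

cable 1: Δx=-0.5000, Δy=1.5000; L_1 = √(Δx²+Δy²) = 1.5811
cable 2: Δx=-4.5000, Δy=-1.5000; L_2 = √(Δx²+Δy²) = 4.7434
cable 3: Δx=3.5000, Δy=1.5000; L_3 = √(Δx²+Δy²) = 3.8079
cable 4: Δx=-4.5000, Δy=1.5000; L_4 = √(Δx²+Δy²) = 4.7434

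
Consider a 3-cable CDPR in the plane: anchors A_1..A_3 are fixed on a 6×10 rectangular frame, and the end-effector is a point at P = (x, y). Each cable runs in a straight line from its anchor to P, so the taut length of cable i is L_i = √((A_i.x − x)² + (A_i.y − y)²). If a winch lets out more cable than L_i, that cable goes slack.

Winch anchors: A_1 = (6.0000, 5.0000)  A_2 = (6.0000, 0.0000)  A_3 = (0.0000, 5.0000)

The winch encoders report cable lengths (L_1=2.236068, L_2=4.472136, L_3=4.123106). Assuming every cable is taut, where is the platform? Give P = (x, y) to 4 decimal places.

(4.0000, 4.0000)

expand ‖A_i−P‖²=L_i² and subtract eq 1 (k_i ≔ ‖A_i‖²−L_i²)
k_1 = 36.0000+25.0000−5.0000 = 56.0000
eq1−eq2 → [0.0000  10.0000]·P = 40.0000
eq1−eq3 → [12.0000  0.0000]·P = 48.0000
2×2 solve → P = (4.0000, 4.0000)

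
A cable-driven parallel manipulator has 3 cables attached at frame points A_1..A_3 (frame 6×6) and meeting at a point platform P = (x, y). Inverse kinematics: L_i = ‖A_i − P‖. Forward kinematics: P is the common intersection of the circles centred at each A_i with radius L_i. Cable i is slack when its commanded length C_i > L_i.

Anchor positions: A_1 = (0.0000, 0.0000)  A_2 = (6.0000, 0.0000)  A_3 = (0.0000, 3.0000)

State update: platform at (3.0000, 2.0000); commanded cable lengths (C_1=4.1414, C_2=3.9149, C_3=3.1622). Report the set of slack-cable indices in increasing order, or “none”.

1, 2

cable 1: √((-3.0000)²+(-2.0000)²)=3.6056, C_1=4.1414: slack
cable 2: √((3.0000)²+(-2.0000)²)=3.6056, C_2=3.9149: slack
cable 3: √((-3.0000)²+(1.0000)²)=3.1623, C_3=3.1622: taut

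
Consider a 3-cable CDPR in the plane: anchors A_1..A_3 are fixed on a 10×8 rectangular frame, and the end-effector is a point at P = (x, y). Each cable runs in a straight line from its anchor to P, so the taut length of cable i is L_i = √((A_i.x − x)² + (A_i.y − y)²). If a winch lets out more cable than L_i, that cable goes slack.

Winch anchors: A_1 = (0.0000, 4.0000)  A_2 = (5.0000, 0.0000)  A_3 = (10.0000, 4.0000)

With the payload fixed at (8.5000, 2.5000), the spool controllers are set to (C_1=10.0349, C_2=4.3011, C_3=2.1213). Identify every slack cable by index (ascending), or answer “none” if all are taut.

cable 1: L_1 = ‖A_1−P‖ = 8.6313;  C_1 = 10.0349 → slack
cable 2: L_2 = ‖A_2−P‖ = 4.3012;  C_2 = 4.3011 → taut
cable 3: L_3 = ‖A_3−P‖ = 2.1213;  C_3 = 2.1213 → taut

1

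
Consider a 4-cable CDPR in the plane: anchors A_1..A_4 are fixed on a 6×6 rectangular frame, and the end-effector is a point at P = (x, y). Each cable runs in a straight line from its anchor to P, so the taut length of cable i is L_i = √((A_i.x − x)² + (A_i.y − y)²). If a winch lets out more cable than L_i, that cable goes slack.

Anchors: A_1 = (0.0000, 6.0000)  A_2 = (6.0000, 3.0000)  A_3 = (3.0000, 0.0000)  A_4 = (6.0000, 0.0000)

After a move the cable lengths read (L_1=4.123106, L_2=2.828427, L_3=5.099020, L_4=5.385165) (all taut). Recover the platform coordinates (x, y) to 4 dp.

each cable: (A_i−P)·(A_i−P) = L_i²; let k_i = ‖A_i‖²−L_i²
k_1 = 0.0000+36.0000−17.0000 = 19.0000
row 1: -12.0000x + 6.0000y = -18.0000  (k_2=37.0000)
row 2: -6.0000x + 12.0000y = 36.0000  (k_3=-17.0000)
row 3: -12.0000x + 12.0000y = 12.0000  (k_4=7.0000)
Cramer on rows 1–2 → x = 4.0000, y = 5.0000
check cable 4: ‖A_4−P‖² = 29.0000 ≈ L_4² = 29.0000 ✓

(4.0000, 5.0000)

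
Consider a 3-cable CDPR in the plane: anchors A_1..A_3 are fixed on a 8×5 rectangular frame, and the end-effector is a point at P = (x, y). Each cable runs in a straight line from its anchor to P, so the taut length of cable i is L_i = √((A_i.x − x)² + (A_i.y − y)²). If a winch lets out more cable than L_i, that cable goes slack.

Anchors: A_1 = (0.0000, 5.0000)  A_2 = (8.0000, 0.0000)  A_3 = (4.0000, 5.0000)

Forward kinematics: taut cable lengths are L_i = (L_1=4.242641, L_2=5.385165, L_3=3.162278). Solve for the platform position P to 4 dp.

(3.0000, 2.0000)

expand ‖A_i−P‖²=L_i² and subtract eq 1 (q_i ≔ ‖A_i‖²−L_i²)
q_1 = 0.0000+25.0000−18.0000 = 7.0000
eq1−eq2 → [-16.0000  10.0000]·P = -28.0000
eq1−eq3 → [-8.0000  0.0000]·P = -24.0000
2×2 solve → P = (3.0000, 2.0000)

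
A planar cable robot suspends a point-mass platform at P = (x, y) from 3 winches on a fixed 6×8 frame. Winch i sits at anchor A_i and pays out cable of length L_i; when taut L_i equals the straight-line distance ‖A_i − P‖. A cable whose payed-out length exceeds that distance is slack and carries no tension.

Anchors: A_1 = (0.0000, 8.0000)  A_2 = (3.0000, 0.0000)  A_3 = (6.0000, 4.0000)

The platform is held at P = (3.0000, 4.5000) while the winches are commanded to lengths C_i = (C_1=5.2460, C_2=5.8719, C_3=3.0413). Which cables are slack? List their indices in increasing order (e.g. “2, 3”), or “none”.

1, 2

cable 1: L_1 = ‖A_1−P‖ = 4.6098;  C_1 = 5.2460 → slack
cable 2: L_2 = ‖A_2−P‖ = 4.5000;  C_2 = 5.8719 → slack
cable 3: L_3 = ‖A_3−P‖ = 3.0414;  C_3 = 3.0413 → taut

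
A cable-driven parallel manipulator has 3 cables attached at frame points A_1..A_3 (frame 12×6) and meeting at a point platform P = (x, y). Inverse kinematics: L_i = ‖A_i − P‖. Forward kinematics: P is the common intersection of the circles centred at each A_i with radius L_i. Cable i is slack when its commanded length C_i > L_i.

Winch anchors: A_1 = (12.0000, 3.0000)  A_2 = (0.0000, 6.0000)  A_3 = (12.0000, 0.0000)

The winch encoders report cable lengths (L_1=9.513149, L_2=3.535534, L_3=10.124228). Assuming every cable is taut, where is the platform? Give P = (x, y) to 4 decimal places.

(2.5000, 3.5000)

expand ‖A_i−P‖²=L_i² and subtract eq 1 (k_i ≔ ‖A_i‖²−L_i²)
k_1 = 144.0000+9.0000−90.5000 = 62.5000
eq1−eq2 → [24.0000  -6.0000]·P = 39.0000
eq1−eq3 → [0.0000  6.0000]·P = 21.0000
2×2 solve → P = (2.5000, 3.5000)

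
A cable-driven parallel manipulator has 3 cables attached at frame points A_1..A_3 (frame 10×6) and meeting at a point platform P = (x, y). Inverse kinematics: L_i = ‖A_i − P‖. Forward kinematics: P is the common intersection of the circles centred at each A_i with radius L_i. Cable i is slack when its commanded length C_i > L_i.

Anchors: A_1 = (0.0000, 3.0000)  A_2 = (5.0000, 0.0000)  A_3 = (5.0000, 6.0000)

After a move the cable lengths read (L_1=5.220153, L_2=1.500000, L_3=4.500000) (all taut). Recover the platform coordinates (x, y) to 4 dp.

(5.0000, 1.5000)

expand ‖A_i−P‖²=L_i² and subtract eq 1 (c_i ≔ ‖A_i‖²−L_i²)
c_1 = 0.0000+9.0000−27.2500 = -18.2500
eq1−eq2 → [-10.0000  6.0000]·P = -41.0000
eq1−eq3 → [-10.0000  -6.0000]·P = -59.0000
2×2 solve → P = (5.0000, 1.5000)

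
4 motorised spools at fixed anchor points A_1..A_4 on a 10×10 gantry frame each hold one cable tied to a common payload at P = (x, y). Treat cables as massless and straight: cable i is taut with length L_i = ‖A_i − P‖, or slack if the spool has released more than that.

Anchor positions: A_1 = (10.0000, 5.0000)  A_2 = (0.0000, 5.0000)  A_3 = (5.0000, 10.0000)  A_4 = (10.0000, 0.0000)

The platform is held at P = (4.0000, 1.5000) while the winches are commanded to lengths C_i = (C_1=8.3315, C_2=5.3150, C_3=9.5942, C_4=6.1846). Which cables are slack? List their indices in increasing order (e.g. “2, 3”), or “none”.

cable 1: √((6.0000)²+(3.5000)²)=6.9462, C_1=8.3315: slack
cable 2: √((-4.0000)²+(3.5000)²)=5.3151, C_2=5.3150: taut
cable 3: √((1.0000)²+(8.5000)²)=8.5586, C_3=9.5942: slack
cable 4: √((6.0000)²+(-1.5000)²)=6.1847, C_4=6.1846: taut

1, 3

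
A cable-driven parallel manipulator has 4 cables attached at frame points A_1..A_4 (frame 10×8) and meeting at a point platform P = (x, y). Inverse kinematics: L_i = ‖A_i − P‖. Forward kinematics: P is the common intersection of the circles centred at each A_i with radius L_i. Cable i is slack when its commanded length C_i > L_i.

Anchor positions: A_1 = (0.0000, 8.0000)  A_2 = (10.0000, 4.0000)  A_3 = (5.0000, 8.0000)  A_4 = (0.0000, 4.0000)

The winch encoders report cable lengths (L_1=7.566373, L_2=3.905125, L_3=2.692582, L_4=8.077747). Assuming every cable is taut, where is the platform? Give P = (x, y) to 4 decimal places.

circle eqns → linear via eq_j − eq_1; set k_j = A_j·A_j − L_j²
k_1 = 0.0000+64.0000−57.2500 = 6.7500
-20.0000·x + 8.0000·y = k_1−k_2 = -94.0000
-10.0000·x + 0.0000·y = k_1−k_3 = -75.0000
0.0000·x + 8.0000·y = k_1−k_4 = 56.0000
solve first two rows → x=7.5000, y=7.0000
check cable 4: ‖A_4−P‖² = 65.2500 ≈ L_4² = 65.2500 ✓

(7.5000, 7.0000)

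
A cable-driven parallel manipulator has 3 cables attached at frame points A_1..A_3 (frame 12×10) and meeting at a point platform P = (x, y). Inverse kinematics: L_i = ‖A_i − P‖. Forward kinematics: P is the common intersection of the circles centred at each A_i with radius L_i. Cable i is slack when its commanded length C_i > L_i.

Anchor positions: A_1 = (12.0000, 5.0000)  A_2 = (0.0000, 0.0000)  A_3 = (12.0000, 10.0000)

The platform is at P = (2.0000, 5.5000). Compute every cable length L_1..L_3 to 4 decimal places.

cable 1: Δx=10.0000, Δy=-0.5000; L_1 = √(Δx²+Δy²) = 10.0125
cable 2: Δx=-2.0000, Δy=-5.5000; L_2 = √(Δx²+Δy²) = 5.8523
cable 3: Δx=10.0000, Δy=4.5000; L_3 = √(Δx²+Δy²) = 10.9659

(10.0125, 5.8523, 10.9659)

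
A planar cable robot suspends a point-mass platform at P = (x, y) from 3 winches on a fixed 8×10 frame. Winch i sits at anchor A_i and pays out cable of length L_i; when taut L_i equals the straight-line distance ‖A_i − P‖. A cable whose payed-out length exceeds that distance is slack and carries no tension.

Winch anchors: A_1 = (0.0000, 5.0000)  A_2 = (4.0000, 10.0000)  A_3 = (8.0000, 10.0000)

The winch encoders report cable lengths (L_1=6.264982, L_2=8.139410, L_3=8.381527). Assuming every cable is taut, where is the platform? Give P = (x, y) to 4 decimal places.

(5.5000, 2.0000)

circle eqns → linear via eq_j − eq_1; set k_j = A_j·A_j − L_j²
k_1 = 0.0000+25.0000−39.2500 = -14.2500
-8.0000·x − 10.0000·y = k_1−k_2 = -64.0000
-16.0000·x − 10.0000·y = k_1−k_3 = -108.0000
solve first two rows → x=5.5000, y=2.0000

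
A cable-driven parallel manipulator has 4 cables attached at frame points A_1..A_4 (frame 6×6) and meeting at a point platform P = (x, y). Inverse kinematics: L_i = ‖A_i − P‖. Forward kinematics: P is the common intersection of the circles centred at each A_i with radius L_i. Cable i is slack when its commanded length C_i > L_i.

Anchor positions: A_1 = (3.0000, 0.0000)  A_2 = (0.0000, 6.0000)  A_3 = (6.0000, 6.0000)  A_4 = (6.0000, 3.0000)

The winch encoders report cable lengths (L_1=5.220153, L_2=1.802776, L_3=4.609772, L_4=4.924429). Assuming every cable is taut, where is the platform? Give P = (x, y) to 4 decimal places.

(1.5000, 5.0000)

circle eqns → linear via eq_j − eq_1; set q_j = A_j·A_j − L_j²
q_1 = 9.0000+0.0000−27.2500 = -18.2500
6.0000·x − 12.0000·y = q_1−q_2 = -51.0000
-6.0000·x − 12.0000·y = q_1−q_3 = -69.0000
-6.0000·x − 6.0000·y = q_1−q_4 = -39.0000
solve first two rows → x=1.5000, y=5.0000
check cable 4: ‖A_4−P‖² = 24.2500 ≈ L_4² = 24.2500 ✓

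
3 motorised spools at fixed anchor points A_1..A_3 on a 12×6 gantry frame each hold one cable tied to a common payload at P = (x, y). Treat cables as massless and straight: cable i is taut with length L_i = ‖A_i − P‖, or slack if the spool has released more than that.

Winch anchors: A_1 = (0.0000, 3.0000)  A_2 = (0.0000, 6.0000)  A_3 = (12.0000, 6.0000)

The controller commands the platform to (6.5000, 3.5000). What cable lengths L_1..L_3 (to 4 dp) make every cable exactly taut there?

(6.5192, 6.9642, 6.0415)

cable 1: Δx=-6.5000, Δy=-0.5000; L_1 = √(Δx²+Δy²) = 6.5192
cable 2: Δx=-6.5000, Δy=2.5000; L_2 = √(Δx²+Δy²) = 6.9642
cable 3: Δx=5.5000, Δy=2.5000; L_3 = √(Δx²+Δy²) = 6.0415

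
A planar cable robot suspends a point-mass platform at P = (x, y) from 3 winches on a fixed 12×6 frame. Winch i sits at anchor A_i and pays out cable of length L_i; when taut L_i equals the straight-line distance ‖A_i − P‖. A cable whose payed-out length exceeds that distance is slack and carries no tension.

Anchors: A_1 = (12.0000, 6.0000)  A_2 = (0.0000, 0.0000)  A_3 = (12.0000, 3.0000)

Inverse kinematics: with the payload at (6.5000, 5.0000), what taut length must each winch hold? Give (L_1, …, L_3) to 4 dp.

(5.5902, 8.2006, 5.8523)

L_1 = √((12.0000−6.5000)² + (6.0000−5.0000)²) = 5.5902
L_2 = √((0.0000−6.5000)² + (0.0000−5.0000)²) = 8.2006
L_3 = √((12.0000−6.5000)² + (3.0000−5.0000)²) = 5.8523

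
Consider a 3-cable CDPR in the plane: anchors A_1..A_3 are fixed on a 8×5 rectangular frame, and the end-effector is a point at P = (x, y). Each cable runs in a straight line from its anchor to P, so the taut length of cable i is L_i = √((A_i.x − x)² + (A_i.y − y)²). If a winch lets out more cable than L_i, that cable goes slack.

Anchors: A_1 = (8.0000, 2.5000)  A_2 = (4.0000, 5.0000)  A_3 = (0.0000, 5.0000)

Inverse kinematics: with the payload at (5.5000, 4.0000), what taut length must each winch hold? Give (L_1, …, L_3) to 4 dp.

L_1 = √((8.0000−5.5000)² + (2.5000−4.0000)²) = 2.9155
L_2 = √((4.0000−5.5000)² + (5.0000−4.0000)²) = 1.8028
L_3 = √((0.0000−5.5000)² + (5.0000−4.0000)²) = 5.5902

(2.9155, 1.8028, 5.5902)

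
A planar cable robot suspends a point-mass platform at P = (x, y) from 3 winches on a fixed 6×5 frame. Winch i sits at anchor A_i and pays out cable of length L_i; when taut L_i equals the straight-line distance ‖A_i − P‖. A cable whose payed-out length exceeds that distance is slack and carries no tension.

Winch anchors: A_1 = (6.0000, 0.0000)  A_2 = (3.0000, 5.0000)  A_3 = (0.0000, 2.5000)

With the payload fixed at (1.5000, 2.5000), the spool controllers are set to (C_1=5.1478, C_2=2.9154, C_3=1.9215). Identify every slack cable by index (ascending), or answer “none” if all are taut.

i=1: geometric 5.1478 vs commanded 5.1478 ⇒ taut
i=2: geometric 2.9155 vs commanded 2.9154 ⇒ taut
i=3: geometric 1.5000 vs commanded 1.9215 ⇒ slack

3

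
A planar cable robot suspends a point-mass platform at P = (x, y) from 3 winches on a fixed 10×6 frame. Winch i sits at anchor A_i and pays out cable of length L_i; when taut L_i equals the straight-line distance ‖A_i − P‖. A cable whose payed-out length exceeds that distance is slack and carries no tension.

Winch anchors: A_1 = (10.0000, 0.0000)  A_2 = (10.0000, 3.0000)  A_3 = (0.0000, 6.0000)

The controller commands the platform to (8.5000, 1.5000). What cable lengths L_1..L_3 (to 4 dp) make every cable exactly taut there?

cable 1: Δx=1.5000, Δy=-1.5000; L_1 = √(Δx²+Δy²) = 2.1213
cable 2: Δx=1.5000, Δy=1.5000; L_2 = √(Δx²+Δy²) = 2.1213
cable 3: Δx=-8.5000, Δy=4.5000; L_3 = √(Δx²+Δy²) = 9.6177

(2.1213, 2.1213, 9.6177)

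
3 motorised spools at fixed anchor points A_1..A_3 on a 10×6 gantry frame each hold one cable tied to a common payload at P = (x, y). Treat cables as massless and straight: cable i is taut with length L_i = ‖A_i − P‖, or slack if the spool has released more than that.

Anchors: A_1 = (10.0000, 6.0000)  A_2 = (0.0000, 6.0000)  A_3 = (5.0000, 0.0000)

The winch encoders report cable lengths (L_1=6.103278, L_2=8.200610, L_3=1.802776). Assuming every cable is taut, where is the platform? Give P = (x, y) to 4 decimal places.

each cable: (A_i−P)·(A_i−P) = L_i²; let q_i = ‖A_i‖²−L_i²
q_1 = 100.0000+36.0000−37.2500 = 98.7500
row 1: 20.0000x + 0.0000y = 130.0000  (q_2=-31.2500)
row 2: 10.0000x + 12.0000y = 77.0000  (q_3=21.7500)
Cramer on rows 1–2 → x = 6.5000, y = 1.0000

(6.5000, 1.0000)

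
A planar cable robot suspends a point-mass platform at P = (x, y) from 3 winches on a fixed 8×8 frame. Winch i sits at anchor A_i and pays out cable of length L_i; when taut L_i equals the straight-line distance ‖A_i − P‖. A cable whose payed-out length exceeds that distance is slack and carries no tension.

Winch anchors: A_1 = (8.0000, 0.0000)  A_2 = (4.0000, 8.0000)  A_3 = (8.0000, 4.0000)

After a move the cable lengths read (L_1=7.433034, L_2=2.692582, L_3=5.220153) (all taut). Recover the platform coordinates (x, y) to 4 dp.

(3.0000, 5.5000)

circle eqns → linear via eq_j − eq_1; set c_j = A_j·A_j − L_j²
c_1 = 64.0000+0.0000−55.2500 = 8.7500
8.0000·x − 16.0000·y = c_1−c_2 = -64.0000
0.0000·x − 8.0000·y = c_1−c_3 = -44.0000
solve first two rows → x=3.0000, y=5.5000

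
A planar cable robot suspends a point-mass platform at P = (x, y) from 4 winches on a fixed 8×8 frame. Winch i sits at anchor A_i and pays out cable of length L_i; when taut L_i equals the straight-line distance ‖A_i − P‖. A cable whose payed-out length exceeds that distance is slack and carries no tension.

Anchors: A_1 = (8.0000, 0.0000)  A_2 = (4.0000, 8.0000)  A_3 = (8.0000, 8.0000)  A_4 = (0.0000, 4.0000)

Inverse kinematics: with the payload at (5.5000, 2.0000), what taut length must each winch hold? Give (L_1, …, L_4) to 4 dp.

(3.2016, 6.1847, 6.5000, 5.8523)

L_1: Δ = A_1−P = (2.5000, -2.0000) → ‖Δ‖ = √10.2500 = 3.2016
L_2: Δ = A_2−P = (-1.5000, 6.0000) → ‖Δ‖ = √38.2500 = 6.1847
L_3: Δ = A_3−P = (2.5000, 6.0000) → ‖Δ‖ = √42.2500 = 6.5000
L_4: Δ = A_4−P = (-5.5000, 2.0000) → ‖Δ‖ = √34.2500 = 5.8523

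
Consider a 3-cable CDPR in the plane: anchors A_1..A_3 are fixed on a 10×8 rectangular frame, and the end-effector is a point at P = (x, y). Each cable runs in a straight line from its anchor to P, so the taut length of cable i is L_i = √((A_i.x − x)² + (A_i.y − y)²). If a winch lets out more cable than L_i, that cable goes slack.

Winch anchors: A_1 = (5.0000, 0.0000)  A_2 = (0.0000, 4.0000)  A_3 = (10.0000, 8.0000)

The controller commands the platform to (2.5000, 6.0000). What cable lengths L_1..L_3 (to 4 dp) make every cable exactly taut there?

(6.5000, 3.2016, 7.7621)

L_1: Δ = A_1−P = (2.5000, -6.0000) → ‖Δ‖ = √42.2500 = 6.5000
L_2: Δ = A_2−P = (-2.5000, -2.0000) → ‖Δ‖ = √10.2500 = 3.2016
L_3: Δ = A_3−P = (7.5000, 2.0000) → ‖Δ‖ = √60.2500 = 7.7621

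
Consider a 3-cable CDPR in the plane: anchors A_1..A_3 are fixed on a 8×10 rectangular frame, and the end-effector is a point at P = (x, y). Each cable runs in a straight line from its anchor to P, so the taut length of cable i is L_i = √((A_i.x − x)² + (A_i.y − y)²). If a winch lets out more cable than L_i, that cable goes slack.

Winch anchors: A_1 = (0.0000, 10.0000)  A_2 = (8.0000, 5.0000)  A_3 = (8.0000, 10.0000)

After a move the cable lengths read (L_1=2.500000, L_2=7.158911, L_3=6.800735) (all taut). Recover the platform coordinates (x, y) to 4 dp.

(1.5000, 8.0000)

circle eqns → linear via eq_j − eq_1; set k_j = A_j·A_j − L_j²
k_1 = 0.0000+100.0000−6.2500 = 93.7500
-16.0000·x + 10.0000·y = k_1−k_2 = 56.0000
-16.0000·x + 0.0000·y = k_1−k_3 = -24.0000
solve first two rows → x=1.5000, y=8.0000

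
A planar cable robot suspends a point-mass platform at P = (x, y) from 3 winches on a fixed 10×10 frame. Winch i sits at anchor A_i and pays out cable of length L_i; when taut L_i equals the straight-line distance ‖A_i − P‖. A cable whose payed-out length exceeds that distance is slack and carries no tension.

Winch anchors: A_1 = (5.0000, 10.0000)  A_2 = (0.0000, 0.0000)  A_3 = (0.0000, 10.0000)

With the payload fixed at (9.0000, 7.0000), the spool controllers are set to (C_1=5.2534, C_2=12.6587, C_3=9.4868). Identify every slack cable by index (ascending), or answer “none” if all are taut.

1, 2

cable 1: L_1 = ‖A_1−P‖ = 5.0000;  C_1 = 5.2534 → slack
cable 2: L_2 = ‖A_2−P‖ = 11.4018;  C_2 = 12.6587 → slack
cable 3: L_3 = ‖A_3−P‖ = 9.4868;  C_3 = 9.4868 → taut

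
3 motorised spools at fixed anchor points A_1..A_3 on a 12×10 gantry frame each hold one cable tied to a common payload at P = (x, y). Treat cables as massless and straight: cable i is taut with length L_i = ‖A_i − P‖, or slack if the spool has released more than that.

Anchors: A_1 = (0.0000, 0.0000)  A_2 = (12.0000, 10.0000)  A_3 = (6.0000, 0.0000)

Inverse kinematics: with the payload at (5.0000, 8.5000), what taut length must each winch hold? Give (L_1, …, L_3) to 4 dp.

(9.8615, 7.1589, 8.5586)

L_1: Δ = A_1−P = (-5.0000, -8.5000) → ‖Δ‖ = √97.2500 = 9.8615
L_2: Δ = A_2−P = (7.0000, 1.5000) → ‖Δ‖ = √51.2500 = 7.1589
L_3: Δ = A_3−P = (1.0000, -8.5000) → ‖Δ‖ = √73.2500 = 8.5586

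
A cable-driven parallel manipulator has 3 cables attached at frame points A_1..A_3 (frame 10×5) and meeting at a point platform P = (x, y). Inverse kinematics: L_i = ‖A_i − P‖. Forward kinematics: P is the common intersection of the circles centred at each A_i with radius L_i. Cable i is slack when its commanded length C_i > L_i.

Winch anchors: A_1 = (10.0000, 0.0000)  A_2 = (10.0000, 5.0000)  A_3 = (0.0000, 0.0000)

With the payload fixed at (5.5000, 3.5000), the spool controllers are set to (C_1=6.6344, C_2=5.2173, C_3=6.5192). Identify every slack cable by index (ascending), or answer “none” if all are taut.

i=1: geometric 5.7009 vs commanded 6.6344 ⇒ slack
i=2: geometric 4.7434 vs commanded 5.2173 ⇒ slack
i=3: geometric 6.5192 vs commanded 6.5192 ⇒ taut

1, 2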